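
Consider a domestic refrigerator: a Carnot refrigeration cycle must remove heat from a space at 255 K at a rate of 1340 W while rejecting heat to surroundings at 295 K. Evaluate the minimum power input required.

The reversible coefficient of performance is COP_R = T_C/(T_H − T_C) = 255.00/40.00 = 6.3750.
W = Q_C/COP_R = 1340/6.3750 = 210 W.

Ẇ_in ≈ 210 W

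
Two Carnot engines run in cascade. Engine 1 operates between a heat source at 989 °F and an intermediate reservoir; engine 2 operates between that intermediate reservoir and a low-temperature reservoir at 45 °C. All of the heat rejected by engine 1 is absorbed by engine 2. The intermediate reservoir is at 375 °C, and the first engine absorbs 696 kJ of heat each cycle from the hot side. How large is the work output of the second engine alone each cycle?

W₂ ≈ 285 kJ

T_H = 989 °F → (989 − 32) × 5/9 = 531.67 °C = 804.82 K.
T_C = 45 °C → 45 + 273.15 = 318.15 K.
T_m = 375 °C → 375 + 273.15 = 648.15 K.
Heat entering the second stage: Q_m = Q_H·(T_m/T_H) = 696 × 648.15/804.82 = 561 kJ.
Second-stage efficiency η₂ = 1 − T_C/T_m = 1 − 318.15/648.15 = 0.5091, so W₂ = η₂·Q_m = 285 kJ.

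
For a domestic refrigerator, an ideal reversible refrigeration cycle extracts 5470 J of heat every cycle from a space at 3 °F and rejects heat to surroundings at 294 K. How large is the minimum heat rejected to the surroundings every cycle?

Q_H ≈ 6260 J

T_C = 3 °F → (3 − 32) × 5/9 = -16.11 °C = 257.04 K.
For a reversible cycle Q_H/Q_C = T_H/T_C, so Q_H = Q_C·T_H/T_C = 5470 × 294.00/257.04 = 6260 J.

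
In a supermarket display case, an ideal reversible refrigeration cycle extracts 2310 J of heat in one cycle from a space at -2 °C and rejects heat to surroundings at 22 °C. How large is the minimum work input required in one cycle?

W_in ≈ 204 J

T_H = 22 °C → 22 + 273.15 = 295.15 K.
T_C = -2 °C → -2 + 273.15 = 271.15 K.
The reversible coefficient of performance is COP_R = T_C/(T_H − T_C) = 271.15/24.00 = 11.2979.
W = Q_C/COP_R = 2310/11.2979 = 204 J.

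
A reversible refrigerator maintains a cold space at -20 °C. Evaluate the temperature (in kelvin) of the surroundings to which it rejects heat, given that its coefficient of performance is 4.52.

T_C = -20 °C → -20 + 273.15 = 253.15 K.
COP_R = T_C/(T_H − T_C) ⇒ T_H = T_C·(1 + 1/COP_R) = 253.15 × (1 + 1/4.52) = 309.2 K.

T_H ≈ 309.2 K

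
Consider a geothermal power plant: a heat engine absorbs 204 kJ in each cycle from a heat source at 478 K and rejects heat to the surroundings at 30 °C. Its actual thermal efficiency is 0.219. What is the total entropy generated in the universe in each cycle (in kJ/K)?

T_C = 30 °C → 30 + 273.15 = 303.15 K.
W = η·Q_H = 0.219 × 204 = 44.68 kJ, so Q_C = Q_H − W = 159.3 kJ.
Entropy balance on the reservoirs: −Q_H/T_H = -0.4268 kJ/K, +Q_C/T_C = 0.5256 kJ/K.
ΔS_univ = −Q_H/T_H + Q_C/T_C = 0.09878 kJ/K (> 0, since η = 0.219 < η_Carnot = 0.366).

ΔS_univ ≈ 0.09878 kJ/K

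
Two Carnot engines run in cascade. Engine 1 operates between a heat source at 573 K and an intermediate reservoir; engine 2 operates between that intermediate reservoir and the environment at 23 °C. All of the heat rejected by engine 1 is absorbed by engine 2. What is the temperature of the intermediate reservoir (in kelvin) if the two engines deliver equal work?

T_C = 23 °C → 23 + 273.15 = 296.15 K.
For reversible stages Q_m = Q_H·(T_m/T_H). Setting W₁ = Q_H(1 − T_m/T_H) equal to W₂ = Q_m(1 − T_C/T_m) = Q_H·(T_m − T_C)/T_H gives T_H − T_m = T_m − T_C, so T_m = (T_H + T_C)/2 = (573.00 + 296.15)/2 = 435 K.

T_m ≈ 435 K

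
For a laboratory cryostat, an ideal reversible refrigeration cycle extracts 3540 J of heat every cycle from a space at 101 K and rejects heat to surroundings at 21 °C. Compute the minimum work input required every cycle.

W_in ≈ 6770 J

T_H = 21 °C → 21 + 273.15 = 294.15 K.
For a reversible refrigerator, COP_R = T_C/(T_H − T_C) = 101.00/193.15 = 0.5229.
W = Q_C/COP_R = 3540/0.5229 = 6770 J.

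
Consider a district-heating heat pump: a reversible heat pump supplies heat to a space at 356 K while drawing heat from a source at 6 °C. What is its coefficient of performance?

COP_HP ≈ 4.63

T_C = 6 °C → 6 + 273.15 = 279.15 K.
For a reversible heat pump, COP_HP = T_H/(T_H − T_C) = 356.00/(356.00 − 279.15) = 4.63.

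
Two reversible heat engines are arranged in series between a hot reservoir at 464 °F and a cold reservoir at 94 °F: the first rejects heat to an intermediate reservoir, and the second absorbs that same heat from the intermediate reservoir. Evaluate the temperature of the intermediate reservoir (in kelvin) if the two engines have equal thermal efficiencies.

T_H = 464 °F → (464 − 32) × 5/9 = 240.00 °C = 513.15 K.
T_C = 94 °F → (94 − 32) × 5/9 = 34.44 °C = 307.59 K.
Equal efficiencies require 1 − T_m/T_H = 1 − T_C/T_m, i.e. T_m/T_H = T_C/T_m, so T_m = √(T_H·T_C) = √(513.15 × 307.59) = 397.3 K.

T_m ≈ 397.3 K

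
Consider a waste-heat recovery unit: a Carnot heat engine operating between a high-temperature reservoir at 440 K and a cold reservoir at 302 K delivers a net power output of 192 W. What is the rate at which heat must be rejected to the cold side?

Q̇_C ≈ 420.2 W

η_rev = 1 − T_C/T_H = 1 − 302.00/440.00 = 0.3136.
Since Q_C/Q_H = T_C/T_H and Q_H = W/η, Q_C = W·T_C/(T_H − T_C) = 192 × 302.00/138.00 = 420.2 W.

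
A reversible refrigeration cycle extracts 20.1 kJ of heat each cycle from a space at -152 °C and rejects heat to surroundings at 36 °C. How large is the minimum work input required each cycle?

W_in ≈ 31.2 kJ

T_H = 36 °C → 36 + 273.15 = 309.15 K.
T_C = -152 °C → -152 + 273.15 = 121.15 K.
COP_R = T_C/(T_H − T_C) = 121.15/188.00 = 0.6444.
W = Q_C/COP_R = 20.1/0.6444 = 31.2 kJ.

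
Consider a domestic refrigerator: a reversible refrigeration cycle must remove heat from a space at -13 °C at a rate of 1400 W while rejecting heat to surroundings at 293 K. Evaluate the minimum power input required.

T_C = -13 °C → -13 + 273.15 = 260.15 K.
The reversible coefficient of performance is COP_R = T_C/(T_H − T_C) = 260.15/32.85 = 7.9193.
W = Q_C/COP_R = 1400/7.9193 = 177 W.

Ẇ_in ≈ 177 W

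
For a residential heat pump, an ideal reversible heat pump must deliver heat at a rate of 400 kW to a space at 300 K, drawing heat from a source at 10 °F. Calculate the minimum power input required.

T_C = 10 °F → (10 − 32) × 5/9 = -12.22 °C = 260.93 K.
For a reversible heat pump, COP_HP = T_H/(T_H − T_C) = 300.00/39.07 = 7.6781.
W = Q_H/COP_HP = 400/7.6781 = 52.1 kW.

Ẇ_in ≈ 52.1 kW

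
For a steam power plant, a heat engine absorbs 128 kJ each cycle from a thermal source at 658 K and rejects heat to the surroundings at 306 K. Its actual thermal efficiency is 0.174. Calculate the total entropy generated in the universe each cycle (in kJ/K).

W = η·Q_H = 0.174 × 128 = 22.27 kJ, so Q_C = Q_H − W = 105.7 kJ.
Reservoir entropy changes: ΔS_H = −Q_H/T_H = −128/658.00 = -0.1945 kJ/K and ΔS_C = +Q_C/T_C = 105.7/306.00 = 0.3455 kJ/K.
ΔS_univ = −Q_H/T_H + Q_C/T_C = 0.151 kJ/K (> 0, since η = 0.174 < η_Carnot = 0.535).

ΔS_univ ≈ 0.151 kJ/K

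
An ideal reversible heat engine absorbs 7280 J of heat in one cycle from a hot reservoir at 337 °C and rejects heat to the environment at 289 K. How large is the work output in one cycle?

T_H = 337 °C → 337 + 273.15 = 610.15 K.
The Carnot efficiency is η = 1 − T_C/T_H = 1 − 289.00/610.15 = 0.5263.
W = η·Q_H = 0.5263 × 7280 = 3830 J.

W ≈ 3830 J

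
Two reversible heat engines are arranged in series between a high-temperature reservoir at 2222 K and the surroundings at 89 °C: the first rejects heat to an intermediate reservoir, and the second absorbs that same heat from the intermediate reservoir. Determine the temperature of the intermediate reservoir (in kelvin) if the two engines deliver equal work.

T_C = 89 °C → 89 + 273.15 = 362.15 K.
For reversible stages Q_m = Q_H·(T_m/T_H). Setting W₁ = Q_H(1 − T_m/T_H) equal to W₂ = Q_m(1 − T_C/T_m) = Q_H·(T_m − T_C)/T_H gives T_H − T_m = T_m − T_C, so T_m = (T_H + T_C)/2 = (2222.00 + 362.15)/2 = 1290 K.

T_m ≈ 1290 K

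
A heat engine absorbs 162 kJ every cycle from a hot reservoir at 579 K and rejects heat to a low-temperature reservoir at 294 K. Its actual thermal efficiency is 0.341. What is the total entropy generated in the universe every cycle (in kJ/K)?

W = η·Q_H = 0.341 × 162 = 55.24 kJ, so Q_C = Q_H − W = 106.8 kJ.
The hot reservoir loses entropy Q_H/T_H = 162/579.00 = 0.2798 kJ/K; the cold reservoir gains Q_C/T_C = 106.8/294.00 = 0.3631 kJ/K.
ΔS_univ = −Q_H/T_H + Q_C/T_C = 0.0833 kJ/K (> 0, since η = 0.341 < η_Carnot = 0.492).

ΔS_univ ≈ 0.0833 kJ/K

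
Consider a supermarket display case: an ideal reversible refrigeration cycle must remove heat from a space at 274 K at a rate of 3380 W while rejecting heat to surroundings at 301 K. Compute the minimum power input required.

Carnot COP: COP_R = T_C/(T_H − T_C) = 274.00/27.00 = 10.1481.
W = Q_C/COP_R = 3380/10.1481 = 333 W.

Ẇ_in ≈ 333 W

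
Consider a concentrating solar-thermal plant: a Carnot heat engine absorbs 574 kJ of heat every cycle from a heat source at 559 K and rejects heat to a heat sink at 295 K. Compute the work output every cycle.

W ≈ 271 kJ

For a reversible engine, η = 1 − T_C/T_H = 1 − 295.00/559.00 = 0.4723.
W = η·Q_H = 0.4723 × 574 = 271 kJ.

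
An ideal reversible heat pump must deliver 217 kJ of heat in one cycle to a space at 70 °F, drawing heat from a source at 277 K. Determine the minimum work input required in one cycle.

T_H = 70 °F → (70 − 32) × 5/9 = 21.11 °C = 294.26 K.
For a reversible heat pump, COP_HP = T_H/(T_H − T_C) = 294.26/17.26 = 17.0476.
W = Q_H/COP_HP = 217/17.0476 = 12.7 kJ.

W_in ≈ 12.7 kJ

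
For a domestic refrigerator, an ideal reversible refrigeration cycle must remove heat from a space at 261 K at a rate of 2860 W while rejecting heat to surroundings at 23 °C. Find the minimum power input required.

T_H = 23 °C → 23 + 273.15 = 296.15 K.
Carnot COP: COP_R = T_C/(T_H − T_C) = 261.00/35.15 = 7.4253.
W = Q_C/COP_R = 2860/7.4253 = 385 W.

Ẇ_in ≈ 385 W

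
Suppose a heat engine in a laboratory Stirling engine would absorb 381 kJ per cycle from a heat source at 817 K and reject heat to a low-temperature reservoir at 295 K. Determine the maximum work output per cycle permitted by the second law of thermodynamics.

By the Carnot theorem, η_max = 1 − T_C/T_H = 1 − 295.00/817.00 = 0.6389.
W_max = η_max · Q_H = 0.6389 × 381 = 243.4 kJ.

W_max ≈ 243.4 kJ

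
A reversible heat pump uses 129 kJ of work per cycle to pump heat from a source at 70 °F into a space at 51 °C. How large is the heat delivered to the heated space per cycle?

Q_H ≈ 1399 kJ

T_H = 51 °C → 51 + 273.15 = 324.15 K.
T_C = 70 °F → (70 − 32) × 5/9 = 21.11 °C = 294.26 K.
Reversible heating COP: COP_HP = T_H/(T_H − T_C) = 324.15/29.89 = 10.8452.
Q_H = COP_HP · W = 10.8452 × 129 = 1399 kJ.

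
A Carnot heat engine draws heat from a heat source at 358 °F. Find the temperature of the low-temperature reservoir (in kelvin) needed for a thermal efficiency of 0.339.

T_H = 358 °F → (358 − 32) × 5/9 = 181.11 °C = 454.26 K.
From η = 1 − T_C/T_H, T_C = T_H·(1 − η) = 454.26 × (1 − 0.339) = 300 K.

T_C ≈ 300 K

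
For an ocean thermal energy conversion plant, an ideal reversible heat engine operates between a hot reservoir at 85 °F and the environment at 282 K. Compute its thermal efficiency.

T_H = 85 °F → (85 − 32) × 5/9 = 29.44 °C = 302.59 K.
Since the cycle is reversible, η = 1 − T_C/T_H = 1 − 282.00/302.59 = 0.0681.

η ≈ 0.0681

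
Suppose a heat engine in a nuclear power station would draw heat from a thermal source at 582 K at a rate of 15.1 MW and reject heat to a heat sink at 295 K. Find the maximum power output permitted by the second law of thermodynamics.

By the Carnot theorem, η_max = 1 − T_C/T_H = 1 − 295.00/582.00 = 0.4931.
W_max = η_max · Q_H = 0.4931 × 15.1 = 7.446 MW.

Ẇ_max ≈ 7.446 MW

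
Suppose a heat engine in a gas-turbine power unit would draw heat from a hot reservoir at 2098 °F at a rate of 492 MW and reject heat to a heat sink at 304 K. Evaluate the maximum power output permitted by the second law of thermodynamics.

Ẇ_max ≈ 386.7 MW

T_H = 2098 °F → (2098 − 32) × 5/9 = 1147.78 °C = 1420.93 K.
The second-law ceiling is the Carnot efficiency, η_max = 1 − T_C/T_H = 1 − 304.00/1420.93 = 0.7861.
W_max = η_max · Q_H = 0.7861 × 492 = 386.7 MW.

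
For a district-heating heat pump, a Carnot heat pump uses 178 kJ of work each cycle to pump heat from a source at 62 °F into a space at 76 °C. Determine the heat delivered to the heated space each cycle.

Q_H ≈ 1047 kJ

T_H = 76 °C → 76 + 273.15 = 349.15 K.
T_C = 62 °F → (62 − 32) × 5/9 = 16.67 °C = 289.82 K.
COP_HP = T_H/(T_H − T_C) = 349.15/59.33 = 5.8846.
Q_H = COP_HP · W = 5.8846 × 178 = 1047 kJ.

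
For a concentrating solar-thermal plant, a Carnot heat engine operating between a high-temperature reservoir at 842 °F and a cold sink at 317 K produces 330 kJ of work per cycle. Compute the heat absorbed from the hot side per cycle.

T_H = 842 °F → (842 − 32) × 5/9 = 450.00 °C = 723.15 K.
η_rev = 1 − T_C/T_H = 1 − 317.00/723.15 = 0.5616.
Q_H = W/η = 330/0.5616 = 588 kJ.

Q_H ≈ 588 kJ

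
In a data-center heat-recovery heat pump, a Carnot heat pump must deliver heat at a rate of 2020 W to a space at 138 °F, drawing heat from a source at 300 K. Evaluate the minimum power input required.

T_H = 138 °F → (138 − 32) × 5/9 = 58.89 °C = 332.04 K.
For a reversible heat pump, COP_HP = T_H/(T_H − T_C) = 332.04/32.04 = 10.3636.
W = Q_H/COP_HP = 2020/10.3636 = 194.9 W.

Ẇ_in ≈ 194.9 W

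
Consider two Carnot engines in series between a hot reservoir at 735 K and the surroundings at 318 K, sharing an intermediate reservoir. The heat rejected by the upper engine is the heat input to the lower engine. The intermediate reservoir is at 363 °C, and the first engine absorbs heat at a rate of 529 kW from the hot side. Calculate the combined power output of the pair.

Two reversible stages in series are equivalent to a single Carnot engine between T_H and T_C, so η_total = 1 − T_C/T_H = 1 − 318.00/735.00 = 0.5673.
W_total = η_total · Q_H = 0.5673 × 529 = 300 kW.

Ẇ_total ≈ 300 kW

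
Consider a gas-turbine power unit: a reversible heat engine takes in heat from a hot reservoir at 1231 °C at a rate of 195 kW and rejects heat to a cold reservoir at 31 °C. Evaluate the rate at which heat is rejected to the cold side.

Q̇_C ≈ 39.4 kW

T_H = 1231 °C → 1231 + 273.15 = 1504.15 K.
T_C = 31 °C → 31 + 273.15 = 304.15 K.
Carnot efficiency: η = 1 − T_C/T_H = 1 − 304.15/1504.15 = 0.7978.
For a reversible cycle Q_C/Q_H = T_C/T_H, so Q_C = 195 × 304.15/1504.15 = 39.4 kW.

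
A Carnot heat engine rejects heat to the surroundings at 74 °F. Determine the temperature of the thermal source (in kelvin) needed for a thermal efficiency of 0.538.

T_H ≈ 642 K

T_C = 74 °F → (74 − 32) × 5/9 = 23.33 °C = 296.48 K.
From η = 1 − T_C/T_H, solving for T_H gives T_H = T_C/(1 − η) = 296.48/(1 − 0.538) = 642 K.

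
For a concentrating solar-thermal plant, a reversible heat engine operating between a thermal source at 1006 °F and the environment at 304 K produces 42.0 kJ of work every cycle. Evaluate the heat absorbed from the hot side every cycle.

Q_H ≈ 67.0 kJ

T_H = 1006 °F → (1006 − 32) × 5/9 = 541.11 °C = 814.26 K.
The Carnot efficiency is η = 1 − T_C/T_H = 1 − 304.00/814.26 = 0.6267.
Q_H = W/η = 42.0/0.6267 = 67.0 kJ.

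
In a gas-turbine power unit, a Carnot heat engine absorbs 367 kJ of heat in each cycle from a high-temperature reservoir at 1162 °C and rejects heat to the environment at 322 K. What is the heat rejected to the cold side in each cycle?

T_H = 1162 °C → 1162 + 273.15 = 1435.15 K.
Carnot efficiency: η = 1 − T_C/T_H = 1 − 322.00/1435.15 = 0.7756.
For a reversible cycle Q_C/Q_H = T_C/T_H, so Q_C = 367 × 322.00/1435.15 = 82.34 kJ.

Q_C ≈ 82.34 kJ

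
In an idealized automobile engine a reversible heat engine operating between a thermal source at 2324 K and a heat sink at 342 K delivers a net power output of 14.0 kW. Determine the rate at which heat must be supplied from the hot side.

The Carnot efficiency is η = 1 − T_C/T_H = 1 − 342.00/2324.00 = 0.8528.
Q_H = W/η = 14.0/0.8528 = 16.42 kW.

Q̇_H ≈ 16.42 kW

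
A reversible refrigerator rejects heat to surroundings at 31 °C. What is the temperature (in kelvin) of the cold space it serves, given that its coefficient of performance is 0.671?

T_C ≈ 122 K

T_H = 31 °C → 31 + 273.15 = 304.15 K.
COP_R = T_C/(T_H − T_C) ⇒ T_C = T_H·COP_R/(1 + COP_R) = 304.15 × 0.671/(1 + 0.671) = 122 K.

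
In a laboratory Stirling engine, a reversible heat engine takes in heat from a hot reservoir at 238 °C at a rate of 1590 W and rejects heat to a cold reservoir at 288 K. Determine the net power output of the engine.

Ẇ ≈ 694 W

T_H = 238 °C → 238 + 273.15 = 511.15 K.
For a reversible engine, η = 1 − T_C/T_H = 1 − 288.00/511.15 = 0.4366.
W = η·Q_H = 0.4366 × 1590 = 694 W.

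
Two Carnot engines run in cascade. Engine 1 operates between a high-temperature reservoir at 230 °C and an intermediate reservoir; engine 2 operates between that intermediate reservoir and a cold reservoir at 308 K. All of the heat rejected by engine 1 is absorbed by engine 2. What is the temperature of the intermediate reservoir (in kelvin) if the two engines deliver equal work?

T_H = 230 °C → 230 + 273.15 = 503.15 K.
For reversible stages Q_m = Q_H·(T_m/T_H). Setting W₁ = Q_H(1 − T_m/T_H) equal to W₂ = Q_m(1 − T_C/T_m) = Q_H·(T_m − T_C)/T_H gives T_H − T_m = T_m − T_C, so T_m = (T_H + T_C)/2 = (503.15 + 308.00)/2 = 406 K.

T_m ≈ 406 K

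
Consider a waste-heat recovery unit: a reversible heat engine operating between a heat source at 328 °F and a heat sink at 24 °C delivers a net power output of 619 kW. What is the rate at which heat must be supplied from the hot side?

Q̇_H ≈ 1929 kW

T_H = 328 °F → (328 − 32) × 5/9 = 164.44 °C = 437.59 K.
T_C = 24 °C → 24 + 273.15 = 297.15 K.
η_rev = 1 − T_C/T_H = 1 − 297.15/437.59 = 0.3209.
Q_H = W/η = 619/0.3209 = 1929 kW.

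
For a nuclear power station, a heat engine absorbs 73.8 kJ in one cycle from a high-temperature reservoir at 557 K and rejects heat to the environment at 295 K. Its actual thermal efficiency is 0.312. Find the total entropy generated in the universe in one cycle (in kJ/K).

ΔS_univ ≈ 0.0396 kJ/K

W = η·Q_H = 0.312 × 73.8 = 23.03 kJ, so Q_C = Q_H − W = 50.77 kJ.
Entropy balance on the reservoirs: −Q_H/T_H = -0.1325 kJ/K, +Q_C/T_C = 0.1721 kJ/K.
ΔS_univ = −Q_H/T_H + Q_C/T_C = 0.0396 kJ/K (> 0, since η = 0.312 < η_Carnot = 0.470).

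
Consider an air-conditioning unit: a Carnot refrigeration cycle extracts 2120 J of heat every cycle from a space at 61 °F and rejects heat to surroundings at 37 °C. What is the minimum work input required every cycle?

T_H = 37 °C → 37 + 273.15 = 310.15 K.
T_C = 61 °F → (61 − 32) × 5/9 = 16.11 °C = 289.26 K.
For a reversible refrigerator, COP_R = T_C/(T_H − T_C) = 289.26/20.89 = 13.8476.
W = Q_C/COP_R = 2120/13.8476 = 153 J.

W_in ≈ 153 J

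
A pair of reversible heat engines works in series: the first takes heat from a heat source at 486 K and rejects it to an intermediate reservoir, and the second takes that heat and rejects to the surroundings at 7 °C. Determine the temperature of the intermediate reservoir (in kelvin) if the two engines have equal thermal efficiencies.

T_m ≈ 369 K

T_C = 7 °C → 7 + 273.15 = 280.15 K.
Equal efficiencies require 1 − T_m/T_H = 1 − T_C/T_m, i.e. T_m/T_H = T_C/T_m, so T_m = √(T_H·T_C) = √(486.00 × 280.15) = 369 K.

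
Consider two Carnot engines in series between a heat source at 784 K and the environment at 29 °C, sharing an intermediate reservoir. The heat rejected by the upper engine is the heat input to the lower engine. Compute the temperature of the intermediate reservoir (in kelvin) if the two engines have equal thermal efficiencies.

T_m ≈ 486.7 K

T_C = 29 °C → 29 + 273.15 = 302.15 K.
Equal efficiencies require 1 − T_m/T_H = 1 − T_C/T_m, i.e. T_m/T_H = T_C/T_m, so T_m = √(T_H·T_C) = √(784.00 × 302.15) = 486.7 K.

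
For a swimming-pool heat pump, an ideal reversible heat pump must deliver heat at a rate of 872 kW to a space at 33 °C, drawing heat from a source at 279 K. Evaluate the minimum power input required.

Ẇ_in ≈ 77.3 kW

T_H = 33 °C → 33 + 273.15 = 306.15 K.
The Carnot heat-pump COP is COP_HP = T_H/(T_H − T_C) = 306.15/27.15 = 11.2762.
W = Q_H/COP_HP = 872/11.2762 = 77.3 kW.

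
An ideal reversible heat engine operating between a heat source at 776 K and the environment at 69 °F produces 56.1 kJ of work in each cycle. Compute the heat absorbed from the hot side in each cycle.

Q_H ≈ 90.3 kJ

T_C = 69 °F → (69 − 32) × 5/9 = 20.56 °C = 293.71 K.
The Carnot efficiency is η = 1 − T_C/T_H = 1 − 293.71/776.00 = 0.6215.
Q_H = W/η = 56.1/0.6215 = 90.3 kJ.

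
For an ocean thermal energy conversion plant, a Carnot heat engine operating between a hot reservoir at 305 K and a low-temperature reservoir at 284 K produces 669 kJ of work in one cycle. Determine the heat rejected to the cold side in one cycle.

Q_C ≈ 9050 kJ

Carnot efficiency: η = 1 − T_C/T_H = 1 − 284.00/305.00 = 0.0689.
Since Q_C/Q_H = T_C/T_H and Q_H = W/η, Q_C = W·T_C/(T_H − T_C) = 669 × 284.00/21.00 = 9050 kJ.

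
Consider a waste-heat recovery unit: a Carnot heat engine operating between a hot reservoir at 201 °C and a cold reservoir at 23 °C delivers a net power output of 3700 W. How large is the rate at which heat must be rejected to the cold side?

Q̇_C ≈ 6160 W

T_H = 201 °C → 201 + 273.15 = 474.15 K.
T_C = 23 °C → 23 + 273.15 = 296.15 K.
The Carnot efficiency is η = 1 − T_C/T_H = 1 − 296.15/474.15 = 0.3754.
Since Q_C/Q_H = T_C/T_H and Q_H = W/η, Q_C = W·T_C/(T_H − T_C) = 3700 × 296.15/178.00 = 6160 W.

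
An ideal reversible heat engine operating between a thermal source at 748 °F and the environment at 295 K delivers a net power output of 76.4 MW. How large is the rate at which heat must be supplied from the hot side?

T_H = 748 °F → (748 − 32) × 5/9 = 397.78 °C = 670.93 K.
For a reversible engine, η = 1 − T_C/T_H = 1 − 295.00/670.93 = 0.5603.
Q_H = W/η = 76.4/0.5603 = 136 MW.

Q̇_H ≈ 136 MW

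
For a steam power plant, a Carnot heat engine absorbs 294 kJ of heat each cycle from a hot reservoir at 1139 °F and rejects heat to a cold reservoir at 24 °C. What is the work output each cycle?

T_H = 1139 °F → (1139 − 32) × 5/9 = 615.00 °C = 888.15 K.
T_C = 24 °C → 24 + 273.15 = 297.15 K.
η_rev = 1 − T_C/T_H = 1 − 297.15/888.15 = 0.6654.
W = η·Q_H = 0.6654 × 294 = 196 kJ.

W ≈ 196 kJ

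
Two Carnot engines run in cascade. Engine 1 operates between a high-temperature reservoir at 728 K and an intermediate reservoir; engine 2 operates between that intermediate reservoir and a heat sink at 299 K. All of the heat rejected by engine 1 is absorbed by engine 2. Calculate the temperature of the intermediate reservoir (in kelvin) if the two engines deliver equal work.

T_m ≈ 513.5 K

For reversible stages Q_m = Q_H·(T_m/T_H). Setting W₁ = Q_H(1 − T_m/T_H) equal to W₂ = Q_m(1 − T_C/T_m) = Q_H·(T_m − T_C)/T_H gives T_H − T_m = T_m − T_C, so T_m = (T_H + T_C)/2 = (728.00 + 299.00)/2 = 513.5 K.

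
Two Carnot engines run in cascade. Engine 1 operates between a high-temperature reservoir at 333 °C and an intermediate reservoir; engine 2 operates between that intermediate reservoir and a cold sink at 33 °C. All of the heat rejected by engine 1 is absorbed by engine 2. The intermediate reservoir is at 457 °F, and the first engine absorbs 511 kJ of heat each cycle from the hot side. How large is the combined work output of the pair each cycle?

W_total ≈ 253 kJ

T_H = 333 °C → 333 + 273.15 = 606.15 K.
T_C = 33 °C → 33 + 273.15 = 306.15 K.
Two reversible stages in series are equivalent to a single Carnot engine between T_H and T_C, so η_total = 1 − T_C/T_H = 1 − 306.15/606.15 = 0.4949.
W_total = η_total · Q_H = 0.4949 × 511 = 253 kJ.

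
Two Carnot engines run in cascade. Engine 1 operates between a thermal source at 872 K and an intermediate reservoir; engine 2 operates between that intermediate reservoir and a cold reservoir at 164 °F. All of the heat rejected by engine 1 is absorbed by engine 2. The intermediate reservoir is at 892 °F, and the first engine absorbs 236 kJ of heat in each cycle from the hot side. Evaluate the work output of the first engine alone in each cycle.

W₁ ≈ 32.8 kJ

T_C = 164 °F → (164 − 32) × 5/9 = 73.33 °C = 346.48 K.
T_m = 892 °F → (892 − 32) × 5/9 = 477.78 °C = 750.93 K.
First-stage efficiency η₁ = 1 − T_m/T_H = 1 − 750.93/872.00 = 0.1388.
W₁ = η₁·Q_H = 0.1388 × 236 = 32.8 kJ.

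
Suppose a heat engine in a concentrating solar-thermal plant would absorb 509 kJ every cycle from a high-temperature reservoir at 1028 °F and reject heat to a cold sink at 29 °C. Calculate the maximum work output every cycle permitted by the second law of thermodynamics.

T_H = 1028 °F → (1028 − 32) × 5/9 = 553.33 °C = 826.48 K.
T_C = 29 °C → 29 + 273.15 = 302.15 K.
By the Carnot theorem, η_max = 1 − T_C/T_H = 1 − 302.15/826.48 = 0.6344.
W_max = η_max · Q_H = 0.6344 × 509 = 322.9 kJ.

W_max ≈ 322.9 kJ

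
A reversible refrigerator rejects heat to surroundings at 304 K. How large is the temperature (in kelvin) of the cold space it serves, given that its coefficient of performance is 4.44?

T_C ≈ 248.1 K

COP_R = T_C/(T_H − T_C) ⇒ T_C = T_H·COP_R/(1 + COP_R) = 304.00 × 4.44/(1 + 4.44) = 248.1 K.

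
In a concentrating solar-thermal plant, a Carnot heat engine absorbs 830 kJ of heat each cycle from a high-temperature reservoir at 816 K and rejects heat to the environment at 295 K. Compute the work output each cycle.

W ≈ 530 kJ

Since the cycle is reversible, η = 1 − T_C/T_H = 1 − 295.00/816.00 = 0.6385.
W = η·Q_H = 0.6385 × 830 = 530 kJ.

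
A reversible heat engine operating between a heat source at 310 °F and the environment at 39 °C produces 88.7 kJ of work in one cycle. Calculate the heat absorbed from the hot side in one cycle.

T_H = 310 °F → (310 − 32) × 5/9 = 154.44 °C = 427.59 K.
T_C = 39 °C → 39 + 273.15 = 312.15 K.
Carnot efficiency: η = 1 − T_C/T_H = 1 − 312.15/427.59 = 0.2700.
Q_H = W/η = 88.7/0.2700 = 329 kJ.

Q_H ≈ 329 kJ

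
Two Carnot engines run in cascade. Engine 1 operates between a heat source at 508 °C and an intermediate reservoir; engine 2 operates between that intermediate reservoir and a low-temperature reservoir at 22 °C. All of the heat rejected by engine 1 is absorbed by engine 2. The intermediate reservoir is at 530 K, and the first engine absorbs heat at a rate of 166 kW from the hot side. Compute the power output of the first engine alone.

Ẇ₁ ≈ 53.4 kW

T_H = 508 °C → 508 + 273.15 = 781.15 K.
T_C = 22 °C → 22 + 273.15 = 295.15 K.
First-stage efficiency η₁ = 1 − T_m/T_H = 1 − 530.00/781.15 = 0.3215.
W₁ = η₁·Q_H = 0.3215 × 166 = 53.4 kW.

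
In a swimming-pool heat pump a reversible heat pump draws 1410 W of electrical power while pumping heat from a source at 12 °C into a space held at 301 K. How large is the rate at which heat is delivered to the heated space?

Q̇_H ≈ 26780 W

T_C = 12 °C → 12 + 273.15 = 285.15 K.
COP_HP = T_H/(T_H − T_C) = 301.00/15.85 = 18.9905.
Q_H = COP_HP · W = 18.9905 × 1410 = 26780 W.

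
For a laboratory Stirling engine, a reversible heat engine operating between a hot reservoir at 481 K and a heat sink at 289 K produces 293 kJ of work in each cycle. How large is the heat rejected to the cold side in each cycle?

Q_C ≈ 441.0 kJ

The Carnot efficiency is η = 1 − T_C/T_H = 1 − 289.00/481.00 = 0.3992.
Since Q_C/Q_H = T_C/T_H and Q_H = W/η, Q_C = W·T_C/(T_H − T_C) = 293 × 289.00/192.00 = 441.0 kJ.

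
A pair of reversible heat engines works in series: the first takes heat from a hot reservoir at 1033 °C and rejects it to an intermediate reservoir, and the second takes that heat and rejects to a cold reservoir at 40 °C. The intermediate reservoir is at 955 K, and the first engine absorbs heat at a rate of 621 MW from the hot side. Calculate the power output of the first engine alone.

Ẇ₁ ≈ 167 MW

T_H = 1033 °C → 1033 + 273.15 = 1306.15 K.
T_C = 40 °C → 40 + 273.15 = 313.15 K.
First-stage efficiency η₁ = 1 − T_m/T_H = 1 − 955.00/1306.15 = 0.2688.
W₁ = η₁·Q_H = 0.2688 × 621 = 167 MW.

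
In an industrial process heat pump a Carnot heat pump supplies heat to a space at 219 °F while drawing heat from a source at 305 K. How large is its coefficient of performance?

COP_HP ≈ 5.234

T_H = 219 °F → (219 − 32) × 5/9 = 103.89 °C = 377.04 K.
Reversible heating COP: COP_HP = T_H/(T_H − T_C) = 377.04/(377.04 − 305.00) = 5.234.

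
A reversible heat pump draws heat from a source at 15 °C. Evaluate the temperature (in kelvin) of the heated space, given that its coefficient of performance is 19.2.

T_C = 15 °C → 15 + 273.15 = 288.15 K.
COP_HP = T_H/(T_H − T_C) ⇒ T_H = T_C·COP_HP/(COP_HP − 1) = 288.15 × 19.2/(19.2 − 1) = 304 K.

T_H ≈ 304 K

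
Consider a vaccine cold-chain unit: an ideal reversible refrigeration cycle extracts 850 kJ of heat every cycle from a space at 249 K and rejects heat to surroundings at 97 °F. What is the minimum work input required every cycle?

T_H = 97 °F → (97 − 32) × 5/9 = 36.11 °C = 309.26 K.
COP_R = T_C/(T_H − T_C) = 249.00/60.26 = 4.1320.
W = Q_C/COP_R = 850/4.1320 = 205.7 kJ.

W_in ≈ 205.7 kJ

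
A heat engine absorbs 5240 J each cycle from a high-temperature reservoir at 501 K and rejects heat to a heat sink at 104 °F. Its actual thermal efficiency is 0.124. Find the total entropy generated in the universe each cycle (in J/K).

ΔS_univ ≈ 4.20 J/K

T_C = 104 °F → (104 − 32) × 5/9 = 40.00 °C = 313.15 K.
W = η·Q_H = 0.124 × 5240 = 649.8 J, so Q_C = Q_H − W = 4590 J.
Reservoir entropy changes: ΔS_H = −Q_H/T_H = −5240/501.00 = -10.46 J/K and ΔS_C = +Q_C/T_C = 4590/313.15 = 14.66 J/K.
ΔS_univ = −Q_H/T_H + Q_C/T_C = 4.20 J/K (> 0, since η = 0.124 < η_Carnot = 0.375).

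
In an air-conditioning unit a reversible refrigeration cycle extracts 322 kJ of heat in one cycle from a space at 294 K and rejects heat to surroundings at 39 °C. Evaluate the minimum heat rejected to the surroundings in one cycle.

T_H = 39 °C → 39 + 273.15 = 312.15 K.
For a reversible cycle Q_H/Q_C = T_H/T_C, so Q_H = Q_C·T_H/T_C = 322 × 312.15/294.00 = 342 kJ.

Q_H ≈ 342 kJ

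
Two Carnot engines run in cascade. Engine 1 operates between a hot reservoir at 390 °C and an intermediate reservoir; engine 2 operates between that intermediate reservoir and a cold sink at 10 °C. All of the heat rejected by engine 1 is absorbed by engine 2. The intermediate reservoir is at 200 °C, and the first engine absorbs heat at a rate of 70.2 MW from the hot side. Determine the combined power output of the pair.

T_H = 390 °C → 390 + 273.15 = 663.15 K.
T_C = 10 °C → 10 + 273.15 = 283.15 K.
Two reversible stages in series are equivalent to a single Carnot engine between T_H and T_C, so η_total = 1 − T_C/T_H = 1 − 283.15/663.15 = 0.5730.
W_total = η_total · Q_H = 0.5730 × 70.2 = 40.23 MW.

Ẇ_total ≈ 40.23 MW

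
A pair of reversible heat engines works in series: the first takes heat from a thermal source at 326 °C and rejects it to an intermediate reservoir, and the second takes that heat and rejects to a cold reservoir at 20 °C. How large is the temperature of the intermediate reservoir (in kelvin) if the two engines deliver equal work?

T_m ≈ 446 K

T_H = 326 °C → 326 + 273.15 = 599.15 K.
T_C = 20 °C → 20 + 273.15 = 293.15 K.
For reversible stages Q_m = Q_H·(T_m/T_H). Setting W₁ = Q_H(1 − T_m/T_H) equal to W₂ = Q_m(1 − T_C/T_m) = Q_H·(T_m − T_C)/T_H gives T_H − T_m = T_m − T_C, so T_m = (T_H + T_C)/2 = (599.15 + 293.15)/2 = 446 K.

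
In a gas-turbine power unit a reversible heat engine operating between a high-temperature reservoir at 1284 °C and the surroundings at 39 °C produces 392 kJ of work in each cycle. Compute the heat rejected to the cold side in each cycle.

T_H = 1284 °C → 1284 + 273.15 = 1557.15 K.
T_C = 39 °C → 39 + 273.15 = 312.15 K.
For a reversible engine, η = 1 − T_C/T_H = 1 − 312.15/1557.15 = 0.7995.
Since Q_C/Q_H = T_C/T_H and Q_H = W/η, Q_C = W·T_C/(T_H − T_C) = 392 × 312.15/1245.00 = 98.3 kJ.

Q_C ≈ 98.3 kJ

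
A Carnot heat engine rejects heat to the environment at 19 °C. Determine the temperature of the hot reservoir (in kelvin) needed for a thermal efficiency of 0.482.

T_C = 19 °C → 19 + 273.15 = 292.15 K.
From η = 1 − T_C/T_H, solving for T_H gives T_H = T_C/(1 − η) = 292.15/(1 − 0.482) = 564 K.

T_H ≈ 564 K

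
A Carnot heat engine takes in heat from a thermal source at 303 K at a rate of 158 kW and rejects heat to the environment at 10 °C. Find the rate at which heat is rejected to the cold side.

Q̇_C ≈ 148 kW

T_C = 10 °C → 10 + 273.15 = 283.15 K.
η_rev = 1 − T_C/T_H = 1 − 283.15/303.00 = 0.0655.
For a reversible cycle Q_C/Q_H = T_C/T_H, so Q_C = 158 × 283.15/303.00 = 148 kW.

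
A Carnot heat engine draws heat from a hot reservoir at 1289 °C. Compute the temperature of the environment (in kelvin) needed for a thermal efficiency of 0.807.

T_C ≈ 301 K

T_H = 1289 °C → 1289 + 273.15 = 1562.15 K.
From η = 1 − T_C/T_H, T_C = T_H·(1 − η) = 1562.15 × (1 − 0.807) = 301 K.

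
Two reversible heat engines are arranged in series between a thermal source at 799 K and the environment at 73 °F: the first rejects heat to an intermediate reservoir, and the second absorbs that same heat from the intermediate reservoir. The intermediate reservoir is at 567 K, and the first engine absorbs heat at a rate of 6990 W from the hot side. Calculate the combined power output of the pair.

Ẇ_total ≈ 4400 W

T_C = 73 °F → (73 − 32) × 5/9 = 22.78 °C = 295.93 K.
Two reversible stages in series are equivalent to a single Carnot engine between T_H and T_C, so η_total = 1 − T_C/T_H = 1 − 295.93/799.00 = 0.6296.
W_total = η_total · Q_H = 0.6296 × 6990 = 4400 W.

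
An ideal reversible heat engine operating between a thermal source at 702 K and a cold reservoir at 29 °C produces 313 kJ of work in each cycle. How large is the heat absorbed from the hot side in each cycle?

T_C = 29 °C → 29 + 273.15 = 302.15 K.
Since the cycle is reversible, η = 1 − T_C/T_H = 1 − 302.15/702.00 = 0.5696.
Q_H = W/η = 313/0.5696 = 550 kJ.

Q_H ≈ 550 kJ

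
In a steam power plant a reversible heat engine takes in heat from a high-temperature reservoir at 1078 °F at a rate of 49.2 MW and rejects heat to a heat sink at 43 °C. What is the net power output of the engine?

Ẇ ≈ 31.0 MW

T_H = 1078 °F → (1078 − 32) × 5/9 = 581.11 °C = 854.26 K.
T_C = 43 °C → 43 + 273.15 = 316.15 K.
Since the cycle is reversible, η = 1 − T_C/T_H = 1 − 316.15/854.26 = 0.6299.
W = η·Q_H = 0.6299 × 49.2 = 31.0 MW.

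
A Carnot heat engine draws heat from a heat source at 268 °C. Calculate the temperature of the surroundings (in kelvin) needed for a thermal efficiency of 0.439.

T_C ≈ 303.6 K

T_H = 268 °C → 268 + 273.15 = 541.15 K.
From η = 1 − T_C/T_H, T_C = T_H·(1 − η) = 541.15 × (1 − 0.439) = 303.6 K.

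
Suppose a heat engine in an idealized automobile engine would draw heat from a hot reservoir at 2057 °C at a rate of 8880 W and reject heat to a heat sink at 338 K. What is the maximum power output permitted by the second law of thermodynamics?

T_H = 2057 °C → 2057 + 273.15 = 2330.15 K.
By the Carnot theorem, η_max = 1 − T_C/T_H = 1 − 338.00/2330.15 = 0.8549.
W_max = η_max · Q_H = 0.8549 × 8880 = 7590 W.

Ẇ_max ≈ 7590 W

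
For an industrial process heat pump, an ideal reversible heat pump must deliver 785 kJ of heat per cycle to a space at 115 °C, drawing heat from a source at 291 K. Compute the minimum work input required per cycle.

W_in ≈ 196.5 kJ

T_H = 115 °C → 115 + 273.15 = 388.15 K.
For a reversible heat pump, COP_HP = T_H/(T_H − T_C) = 388.15/97.15 = 3.9954.
W = Q_H/COP_HP = 785/3.9954 = 196.5 kJ.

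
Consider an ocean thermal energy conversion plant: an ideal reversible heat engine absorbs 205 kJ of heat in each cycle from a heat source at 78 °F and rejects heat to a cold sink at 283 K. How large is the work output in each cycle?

T_H = 78 °F → (78 − 32) × 5/9 = 25.56 °C = 298.71 K.
Carnot efficiency: η = 1 − T_C/T_H = 1 − 283.00/298.71 = 0.0526.
W = η·Q_H = 0.0526 × 205 = 10.78 kJ.

W ≈ 10.78 kJ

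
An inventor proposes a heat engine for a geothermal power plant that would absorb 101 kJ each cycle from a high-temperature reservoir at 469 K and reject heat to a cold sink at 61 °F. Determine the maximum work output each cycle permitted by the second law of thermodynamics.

T_C = 61 °F → (61 − 32) × 5/9 = 16.11 °C = 289.26 K.
The upper bound on efficiency is η_max = 1 − T_C/T_H = 1 − 289.26/469.00 = 0.3832.
W_max = η_max · Q_H = 0.3832 × 101 = 38.7 kJ.

W_max ≈ 38.7 kJ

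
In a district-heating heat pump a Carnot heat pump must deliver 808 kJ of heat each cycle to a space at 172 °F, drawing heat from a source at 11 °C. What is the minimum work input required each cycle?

T_H = 172 °F → (172 − 32) × 5/9 = 77.78 °C = 350.93 K.
T_C = 11 °C → 11 + 273.15 = 284.15 K.
COP_HP = T_H/(T_H − T_C) = 350.93/66.78 = 5.2552.
W = Q_H/COP_HP = 808/5.2552 = 154 kJ.

W_in ≈ 154 kJ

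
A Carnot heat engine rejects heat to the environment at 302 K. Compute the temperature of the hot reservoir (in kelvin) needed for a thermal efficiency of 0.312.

T_H ≈ 439.0 K

From η = 1 − T_C/T_H, solving for T_H gives T_H = T_C/(1 − η) = 302.00/(1 − 0.312) = 439.0 K.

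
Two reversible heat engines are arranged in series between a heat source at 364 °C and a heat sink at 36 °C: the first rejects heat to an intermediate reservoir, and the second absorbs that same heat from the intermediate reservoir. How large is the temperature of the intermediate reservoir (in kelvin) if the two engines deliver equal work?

T_H = 364 °C → 364 + 273.15 = 637.15 K.
T_C = 36 °C → 36 + 273.15 = 309.15 K.
For reversible stages Q_m = Q_H·(T_m/T_H). Setting W₁ = Q_H(1 − T_m/T_H) equal to W₂ = Q_m(1 − T_C/T_m) = Q_H·(T_m − T_C)/T_H gives T_H − T_m = T_m − T_C, so T_m = (T_H + T_C)/2 = (637.15 + 309.15)/2 = 473 K.

T_m ≈ 473 K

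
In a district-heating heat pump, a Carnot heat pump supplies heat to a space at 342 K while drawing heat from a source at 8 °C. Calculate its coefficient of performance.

T_C = 8 °C → 8 + 273.15 = 281.15 K.
The Carnot heat-pump COP is COP_HP = T_H/(T_H − T_C) = 342.00/(342.00 − 281.15) = 5.62.

COP_HP ≈ 5.62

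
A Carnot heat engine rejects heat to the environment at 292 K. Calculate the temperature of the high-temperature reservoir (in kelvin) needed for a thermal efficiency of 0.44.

From η = 1 − T_C/T_H, solving for T_H gives T_H = T_C/(1 − η) = 292.00/(1 − 0.44) = 521 K.

T_H ≈ 521 K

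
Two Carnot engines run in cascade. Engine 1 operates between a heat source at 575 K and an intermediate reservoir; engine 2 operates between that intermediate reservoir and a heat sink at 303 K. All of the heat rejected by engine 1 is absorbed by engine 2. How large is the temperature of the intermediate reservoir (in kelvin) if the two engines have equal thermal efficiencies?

T_m ≈ 417.4 K

Equal efficiencies require 1 − T_m/T_H = 1 − T_C/T_m, i.e. T_m/T_H = T_C/T_m, so T_m = √(T_H·T_C) = √(575.00 × 303.00) = 417.4 K.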